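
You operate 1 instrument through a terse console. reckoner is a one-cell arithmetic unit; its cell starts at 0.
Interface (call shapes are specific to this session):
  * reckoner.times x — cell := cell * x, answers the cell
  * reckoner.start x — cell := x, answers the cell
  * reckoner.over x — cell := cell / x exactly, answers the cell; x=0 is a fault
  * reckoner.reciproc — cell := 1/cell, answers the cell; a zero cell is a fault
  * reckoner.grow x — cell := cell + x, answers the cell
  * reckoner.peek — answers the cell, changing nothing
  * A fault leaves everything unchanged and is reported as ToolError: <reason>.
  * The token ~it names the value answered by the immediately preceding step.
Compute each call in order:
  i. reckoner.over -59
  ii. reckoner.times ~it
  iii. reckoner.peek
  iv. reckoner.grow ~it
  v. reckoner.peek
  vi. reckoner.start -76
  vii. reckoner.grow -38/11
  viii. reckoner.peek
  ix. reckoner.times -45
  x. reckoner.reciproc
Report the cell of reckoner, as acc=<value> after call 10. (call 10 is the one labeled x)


$ over x=-59
[out] 0
$ times x=~it
[out] 0
$ peek
[out] 0
$ grow x=~it
[out] 0
$ peek
[out] 0
$ start x=-76
[out] -76
$ grow x=-38/11
[out] -874/11
$ peek
[out] -874/11
$ times x=-45
[out] 39330/11
$ reciproc
[out] 11/39330

Answer: acc=11/39330


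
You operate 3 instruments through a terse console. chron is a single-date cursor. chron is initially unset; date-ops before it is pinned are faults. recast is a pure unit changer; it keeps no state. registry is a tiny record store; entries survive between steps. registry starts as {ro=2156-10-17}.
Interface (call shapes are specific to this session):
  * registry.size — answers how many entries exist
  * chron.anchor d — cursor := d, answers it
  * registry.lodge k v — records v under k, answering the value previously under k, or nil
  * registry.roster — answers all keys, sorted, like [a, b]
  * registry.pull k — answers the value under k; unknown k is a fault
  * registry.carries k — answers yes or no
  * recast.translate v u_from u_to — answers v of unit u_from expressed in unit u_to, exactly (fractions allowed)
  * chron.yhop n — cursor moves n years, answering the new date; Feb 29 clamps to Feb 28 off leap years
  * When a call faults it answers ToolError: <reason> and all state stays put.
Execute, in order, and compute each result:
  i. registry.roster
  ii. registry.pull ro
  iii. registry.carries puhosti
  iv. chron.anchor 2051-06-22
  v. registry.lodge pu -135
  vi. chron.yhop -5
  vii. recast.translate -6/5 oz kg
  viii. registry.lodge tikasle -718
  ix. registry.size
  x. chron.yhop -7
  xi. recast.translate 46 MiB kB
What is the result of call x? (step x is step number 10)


Calling registry.roster(), yielding [ro].
Invoking registry.pull with ro, giving 2156-10-17.
I try registry.carries with puhosti, giving no.
I use chron.anchor with 2051-06-22, and get 2051-06-22.
Then registry.lodge with pu, -135, giving nil.
I call chron.yhop with -5, and see 2046-06-22.
I use recast.translate with -6/5, oz, kg, and see -136077711/4000000000.
Using registry.lodge with tikasle, -718, giving nil.
I call registry.size, which returns 3.
I invoke chron.yhop with -7, yielding 2039-06-22.
I use recast.translate with 46, MiB, kB, and see 6029312/125.

Answer: 2039-06-22


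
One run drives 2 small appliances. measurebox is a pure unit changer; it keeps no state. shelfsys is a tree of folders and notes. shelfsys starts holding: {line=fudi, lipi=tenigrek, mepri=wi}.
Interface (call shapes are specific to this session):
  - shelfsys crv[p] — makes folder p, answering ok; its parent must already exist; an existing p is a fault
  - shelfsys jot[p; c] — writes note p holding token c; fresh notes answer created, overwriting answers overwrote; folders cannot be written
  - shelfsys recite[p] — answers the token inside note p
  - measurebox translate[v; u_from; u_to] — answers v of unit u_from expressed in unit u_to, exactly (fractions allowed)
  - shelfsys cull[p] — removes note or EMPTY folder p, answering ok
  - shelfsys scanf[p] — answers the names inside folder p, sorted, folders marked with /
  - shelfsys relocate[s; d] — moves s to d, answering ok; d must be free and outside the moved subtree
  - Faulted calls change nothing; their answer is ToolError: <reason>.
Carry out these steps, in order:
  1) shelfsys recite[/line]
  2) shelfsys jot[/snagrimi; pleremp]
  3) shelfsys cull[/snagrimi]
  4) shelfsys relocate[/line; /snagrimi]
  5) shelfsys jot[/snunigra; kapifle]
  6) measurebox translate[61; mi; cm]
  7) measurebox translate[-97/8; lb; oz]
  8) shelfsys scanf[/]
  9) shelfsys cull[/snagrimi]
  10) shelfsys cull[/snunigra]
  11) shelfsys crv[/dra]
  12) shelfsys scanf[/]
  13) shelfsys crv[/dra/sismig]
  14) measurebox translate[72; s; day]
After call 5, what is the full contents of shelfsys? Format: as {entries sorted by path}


Answer: {lipi=tenigrek, mepri=wi, snagrimi=fudi, snunigra=kapifle}

Derivation:
>>> shelfsys recite p: /line
:: fudi
>>> shelfsys jot p: /snagrimi c: pleremp
:: created
>>> shelfsys cull p: /snagrimi
:: ok
>>> shelfsys relocate s: /line d: /snagrimi
:: ok
>>> shelfsys jot p: /snunigra c: kapifle
:: created
>>> measurebox translate v: 61 u_from: mi u_to: cm
:: 49084992/5
>>> measurebox translate v: -97/8 u_from: lb u_to: oz
:: -194
>>> shelfsys scanf p: /
:: [lipi, mepri, snagrimi, snunigra]
>>> shelfsys cull p: /snagrimi
:: ok
>>> shelfsys cull p: /snunigra
:: ok
>>> shelfsys crv p: /dra
:: ok
>>> shelfsys scanf p: /
:: [dra/, lipi, mepri]
>>> shelfsys crv p: /dra/sismig
:: ok
>>> measurebox translate v: 72 u_from: s u_to: day
:: 1/1200


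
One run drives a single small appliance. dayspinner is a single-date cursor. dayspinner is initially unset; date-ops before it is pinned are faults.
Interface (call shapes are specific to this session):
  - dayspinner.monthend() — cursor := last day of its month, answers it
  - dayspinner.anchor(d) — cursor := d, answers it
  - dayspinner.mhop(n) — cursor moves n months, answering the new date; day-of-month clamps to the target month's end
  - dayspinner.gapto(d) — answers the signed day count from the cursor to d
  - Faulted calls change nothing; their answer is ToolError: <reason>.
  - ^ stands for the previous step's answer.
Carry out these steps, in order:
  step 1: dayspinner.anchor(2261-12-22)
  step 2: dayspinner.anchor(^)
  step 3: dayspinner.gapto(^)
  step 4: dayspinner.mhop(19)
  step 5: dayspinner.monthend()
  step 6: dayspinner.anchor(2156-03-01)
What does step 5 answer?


Answer: 2263-07-31

Derivation:
~$ dayspinner.anchor d=2261-12-22
[out] 2261-12-22
~$ dayspinner.anchor d=^
[out] 2261-12-22
~$ dayspinner.gapto d=^
[out] 0
~$ dayspinner.mhop n=19
[out] 2263-07-22
~$ dayspinner.monthend
[out] 2263-07-31
~$ dayspinner.anchor d=2156-03-01
[out] 2156-03-01


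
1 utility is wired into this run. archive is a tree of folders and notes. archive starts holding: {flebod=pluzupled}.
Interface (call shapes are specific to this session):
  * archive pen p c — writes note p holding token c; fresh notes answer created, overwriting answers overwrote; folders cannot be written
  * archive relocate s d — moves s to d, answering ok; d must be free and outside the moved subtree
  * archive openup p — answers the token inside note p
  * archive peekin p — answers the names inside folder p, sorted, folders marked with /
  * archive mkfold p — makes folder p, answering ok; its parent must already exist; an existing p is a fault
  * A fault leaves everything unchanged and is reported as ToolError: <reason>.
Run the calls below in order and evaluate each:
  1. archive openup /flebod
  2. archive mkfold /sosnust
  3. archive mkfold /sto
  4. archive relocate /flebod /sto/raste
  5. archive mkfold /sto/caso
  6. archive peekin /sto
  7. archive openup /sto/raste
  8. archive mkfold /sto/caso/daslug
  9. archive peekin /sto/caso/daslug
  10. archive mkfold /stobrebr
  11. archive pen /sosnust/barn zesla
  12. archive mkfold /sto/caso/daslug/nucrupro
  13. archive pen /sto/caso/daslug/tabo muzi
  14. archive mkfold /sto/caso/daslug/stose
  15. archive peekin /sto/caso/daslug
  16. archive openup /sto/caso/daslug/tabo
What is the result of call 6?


Answer: [caso/, raste]

Derivation:
I use archive openup on p: /flebod, and get pluzupled.
I use archive mkfold on p: /sosnust, and get ok.
I use archive mkfold on p: /sto, which returns ok.
Next I call archive relocate on s: /flebod, d: /sto/raste, → ok.
I invoke archive mkfold on p: /sto/caso, giving ok.
Calling archive peekin on p: /sto, → [caso/, raste].
Calling archive openup on p: /sto/raste, and get pluzupled.
Then archive mkfold on p: /sto/caso/daslug, and observe ok.
I use archive peekin on p: /sto/caso/daslug, and get [].
Then archive mkfold on p: /stobrebr, and get ok.
Next I call archive pen on p: /sosnust/barn, c: zesla, and observe created.
I call archive mkfold on p: /sto/caso/daslug/nucrupro, yielding ok.
Invoking archive pen on p: /sto/caso/daslug/tabo, c: muzi, and get created.
I call archive mkfold on p: /sto/caso/daslug/stose, yielding ok.
I invoke archive peekin on p: /sto/caso/daslug, and observe [nucrupro/, stose/, tabo].
I try archive openup on p: /sto/caso/daslug/tabo, → muzi.


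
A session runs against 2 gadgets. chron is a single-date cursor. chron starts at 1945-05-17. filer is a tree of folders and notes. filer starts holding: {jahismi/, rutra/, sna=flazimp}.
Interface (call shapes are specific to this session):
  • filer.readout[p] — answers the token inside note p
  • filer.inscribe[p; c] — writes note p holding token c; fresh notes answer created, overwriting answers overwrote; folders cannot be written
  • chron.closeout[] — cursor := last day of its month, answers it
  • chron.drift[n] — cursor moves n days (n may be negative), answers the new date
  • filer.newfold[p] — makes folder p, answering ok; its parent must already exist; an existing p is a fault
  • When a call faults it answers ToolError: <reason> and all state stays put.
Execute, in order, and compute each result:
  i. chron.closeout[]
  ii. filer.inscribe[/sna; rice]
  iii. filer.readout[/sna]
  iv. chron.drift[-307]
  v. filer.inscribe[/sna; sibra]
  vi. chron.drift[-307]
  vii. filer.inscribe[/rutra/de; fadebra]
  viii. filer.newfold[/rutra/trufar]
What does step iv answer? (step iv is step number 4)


Answer: 1944-07-28

Derivation:
% 1. closeout() => 1945-05-31
% 2. inscribe(/sna, rice) => overwrote
% 3. readout(/sna) => rice
% 4. drift(-307) => 1944-07-28
% 5. inscribe(/sna, sibra) => overwrote
% 6. drift(-307) => 1943-09-25
% 7. inscribe(/rutra/de, fadebra) => created
% 8. newfold(/rutra/trufar) => ok


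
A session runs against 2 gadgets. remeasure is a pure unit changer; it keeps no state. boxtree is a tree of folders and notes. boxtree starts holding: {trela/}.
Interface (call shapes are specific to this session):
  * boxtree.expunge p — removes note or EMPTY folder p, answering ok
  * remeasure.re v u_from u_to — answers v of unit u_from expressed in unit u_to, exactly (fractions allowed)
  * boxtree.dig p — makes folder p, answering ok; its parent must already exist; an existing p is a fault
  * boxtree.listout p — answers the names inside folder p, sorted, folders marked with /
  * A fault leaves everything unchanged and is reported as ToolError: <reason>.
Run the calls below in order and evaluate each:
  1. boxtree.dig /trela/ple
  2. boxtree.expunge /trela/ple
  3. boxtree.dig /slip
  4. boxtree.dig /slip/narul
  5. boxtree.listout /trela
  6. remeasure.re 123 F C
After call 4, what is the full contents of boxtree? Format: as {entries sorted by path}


Now I run boxtree.dig using p=/trela/ple, — result: ok.
Calling boxtree.expunge using p=/trela/ple, → ok.
Next I call boxtree.dig using p=/slip, and observe ok.
Next I call boxtree.dig using p=/slip/narul, — result: ok.
I invoke boxtree.listout using p=/trela, giving [].
Using remeasure.re using v=123, u_from=F, u_to=C, → 455/9.

Answer: {slip/, slip/narul/, trela/}


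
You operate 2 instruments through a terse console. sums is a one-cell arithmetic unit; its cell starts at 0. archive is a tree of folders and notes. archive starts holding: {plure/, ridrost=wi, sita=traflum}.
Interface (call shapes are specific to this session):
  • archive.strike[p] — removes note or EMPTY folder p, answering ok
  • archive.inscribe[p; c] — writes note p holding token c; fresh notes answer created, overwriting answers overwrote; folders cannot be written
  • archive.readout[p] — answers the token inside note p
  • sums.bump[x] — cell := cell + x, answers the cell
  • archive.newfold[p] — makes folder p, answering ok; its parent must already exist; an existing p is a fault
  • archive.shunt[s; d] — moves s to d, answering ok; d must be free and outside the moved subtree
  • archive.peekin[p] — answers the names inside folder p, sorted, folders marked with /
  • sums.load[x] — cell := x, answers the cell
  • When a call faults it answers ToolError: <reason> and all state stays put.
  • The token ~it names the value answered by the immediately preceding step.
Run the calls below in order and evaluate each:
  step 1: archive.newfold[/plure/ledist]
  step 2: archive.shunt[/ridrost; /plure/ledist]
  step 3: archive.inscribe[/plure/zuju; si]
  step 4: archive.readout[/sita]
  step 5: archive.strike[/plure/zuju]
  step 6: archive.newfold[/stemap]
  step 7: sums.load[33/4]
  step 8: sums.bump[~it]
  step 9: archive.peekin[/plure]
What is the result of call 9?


> newfold /plure/ledist
= ok
> shunt /ridrost /plure/ledist
= ToolError: exists
> inscribe /plure/zuju si
= created
> readout /sita
= traflum
> strike /plure/zuju
= ok
> newfold /stemap
= ok
> load 33/4
= 33/4
> bump ~it
= 33/2
> peekin /plure
= [ledist/]

Answer: [ledist/]


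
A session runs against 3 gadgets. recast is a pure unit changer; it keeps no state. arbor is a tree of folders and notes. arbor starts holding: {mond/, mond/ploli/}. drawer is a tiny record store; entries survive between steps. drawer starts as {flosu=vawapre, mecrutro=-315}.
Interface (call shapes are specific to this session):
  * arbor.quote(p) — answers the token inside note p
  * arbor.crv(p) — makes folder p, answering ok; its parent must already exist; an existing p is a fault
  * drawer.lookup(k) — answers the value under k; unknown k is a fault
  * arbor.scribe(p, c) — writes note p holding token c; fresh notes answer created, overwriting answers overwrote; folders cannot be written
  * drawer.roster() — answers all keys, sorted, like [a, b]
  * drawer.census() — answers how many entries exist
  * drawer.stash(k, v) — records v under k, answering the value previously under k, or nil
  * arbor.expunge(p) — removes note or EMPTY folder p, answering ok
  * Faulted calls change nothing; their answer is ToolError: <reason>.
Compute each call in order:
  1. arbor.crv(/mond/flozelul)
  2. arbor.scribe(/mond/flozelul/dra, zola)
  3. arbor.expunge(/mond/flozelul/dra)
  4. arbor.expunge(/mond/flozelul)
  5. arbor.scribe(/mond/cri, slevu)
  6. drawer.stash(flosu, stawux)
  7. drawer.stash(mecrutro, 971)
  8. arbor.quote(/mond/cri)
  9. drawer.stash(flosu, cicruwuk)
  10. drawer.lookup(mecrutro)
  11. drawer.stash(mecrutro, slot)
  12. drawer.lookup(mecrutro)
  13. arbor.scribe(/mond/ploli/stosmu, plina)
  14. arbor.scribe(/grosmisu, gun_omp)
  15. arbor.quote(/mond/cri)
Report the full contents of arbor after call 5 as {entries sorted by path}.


Next I call arbor.crv with p→/mond/flozelul: ok.
Using arbor.scribe with p→/mond/flozelul/dra, c→zola, and see created.
Then arbor.expunge with p→/mond/flozelul/dra, yielding ok.
I run arbor.expunge with p→/mond/flozelul, and observe ok.
Then arbor.scribe with p→/mond/cri, c→slevu, and observe created.
Next I call drawer.stash with k→flosu, v→stawux, which returns vawapre.
I try drawer.stash with k→mecrutro, v→971, — result: -315.
I use arbor.quote with p→/mond/cri, and observe slevu.
I try drawer.stash with k→flosu, v→cicruwuk, and observe stawux.
I run drawer.lookup with k→mecrutro, and observe 971.
I call drawer.stash with k→mecrutro, v→slot: 971.
Now I run drawer.lookup with k→mecrutro, → slot.
Now I run arbor.scribe with p→/mond/ploli/stosmu, c→plina, and observe created.
I invoke arbor.scribe with p→/grosmisu, c→gun_omp, yielding created.
I run arbor.quote with p→/mond/cri, and see slevu.

Answer: {mond/, mond/cri=slevu, mond/ploli/}


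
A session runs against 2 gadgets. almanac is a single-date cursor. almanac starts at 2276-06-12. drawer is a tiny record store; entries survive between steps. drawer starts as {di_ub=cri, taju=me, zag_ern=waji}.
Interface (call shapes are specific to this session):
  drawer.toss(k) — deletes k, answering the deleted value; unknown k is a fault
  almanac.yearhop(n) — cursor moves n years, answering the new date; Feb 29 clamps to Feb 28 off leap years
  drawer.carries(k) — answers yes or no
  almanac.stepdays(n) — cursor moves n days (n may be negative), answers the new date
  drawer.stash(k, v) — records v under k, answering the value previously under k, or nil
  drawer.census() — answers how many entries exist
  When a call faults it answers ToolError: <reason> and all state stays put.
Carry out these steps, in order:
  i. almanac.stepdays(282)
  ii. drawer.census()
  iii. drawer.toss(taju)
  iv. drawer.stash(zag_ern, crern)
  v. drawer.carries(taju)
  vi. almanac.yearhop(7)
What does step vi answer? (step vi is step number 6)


Answer: 2284-03-21

Derivation:
Next I call stepdays on n→282, and see 2277-03-21.
I invoke census, → 3.
I invoke toss on k→taju, and get me.
Calling stash on k→zag_ern, v→crern, → waji.
Now I run carries on k→taju, and see no.
Now I run yearhop on n→7, which returns 2284-03-21.


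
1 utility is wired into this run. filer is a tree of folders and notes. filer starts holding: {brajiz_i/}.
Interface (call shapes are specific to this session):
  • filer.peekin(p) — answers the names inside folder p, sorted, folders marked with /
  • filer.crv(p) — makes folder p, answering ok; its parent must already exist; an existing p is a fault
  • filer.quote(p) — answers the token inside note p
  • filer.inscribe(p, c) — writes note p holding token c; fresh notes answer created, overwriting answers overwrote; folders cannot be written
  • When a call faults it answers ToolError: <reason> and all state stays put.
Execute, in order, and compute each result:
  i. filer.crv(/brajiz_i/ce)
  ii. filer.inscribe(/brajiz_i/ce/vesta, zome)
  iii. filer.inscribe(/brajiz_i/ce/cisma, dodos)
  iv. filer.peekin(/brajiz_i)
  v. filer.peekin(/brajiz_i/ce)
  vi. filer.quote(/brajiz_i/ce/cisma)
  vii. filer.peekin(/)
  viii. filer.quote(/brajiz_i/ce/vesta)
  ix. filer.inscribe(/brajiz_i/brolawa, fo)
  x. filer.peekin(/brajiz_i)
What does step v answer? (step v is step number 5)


Answer: [cisma, vesta]

Derivation:
! crv(p→/brajiz_i/ce) => ok
! inscribe(p→/brajiz_i/ce/vesta, c→zome) => created
! inscribe(p→/brajiz_i/ce/cisma, c→dodos) => created
! peekin(p→/brajiz_i) => [ce/]
! peekin(p→/brajiz_i/ce) => [cisma, vesta]
! quote(p→/brajiz_i/ce/cisma) => dodos
! peekin(p→/) => [brajiz_i/]
! quote(p→/brajiz_i/ce/vesta) => zome
! inscribe(p→/brajiz_i/brolawa, c→fo) => created
! peekin(p→/brajiz_i) => [brolawa, ce/]


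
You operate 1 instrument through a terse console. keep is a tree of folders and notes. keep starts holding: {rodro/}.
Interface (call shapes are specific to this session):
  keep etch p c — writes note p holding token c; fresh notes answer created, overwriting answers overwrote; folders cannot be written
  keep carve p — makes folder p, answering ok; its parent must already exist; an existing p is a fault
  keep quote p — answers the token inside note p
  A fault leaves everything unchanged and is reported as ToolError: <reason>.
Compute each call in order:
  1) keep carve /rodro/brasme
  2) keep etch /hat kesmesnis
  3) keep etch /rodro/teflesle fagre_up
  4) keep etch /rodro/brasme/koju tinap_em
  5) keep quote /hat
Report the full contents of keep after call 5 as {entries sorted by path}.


$ keep carve p='/rodro/brasme'
  ok
$ keep etch p='/hat' c='kesmesnis'
  created
$ keep etch p='/rodro/teflesle' c='fagre_up'
  created
$ keep etch p='/rodro/brasme/koju' c='tinap_em'
  created
$ keep quote p='/hat'
  kesmesnis

Answer: {hat=kesmesnis, rodro/, rodro/brasme/, rodro/brasme/koju=tinap_em, rodro/teflesle=fagre_up}


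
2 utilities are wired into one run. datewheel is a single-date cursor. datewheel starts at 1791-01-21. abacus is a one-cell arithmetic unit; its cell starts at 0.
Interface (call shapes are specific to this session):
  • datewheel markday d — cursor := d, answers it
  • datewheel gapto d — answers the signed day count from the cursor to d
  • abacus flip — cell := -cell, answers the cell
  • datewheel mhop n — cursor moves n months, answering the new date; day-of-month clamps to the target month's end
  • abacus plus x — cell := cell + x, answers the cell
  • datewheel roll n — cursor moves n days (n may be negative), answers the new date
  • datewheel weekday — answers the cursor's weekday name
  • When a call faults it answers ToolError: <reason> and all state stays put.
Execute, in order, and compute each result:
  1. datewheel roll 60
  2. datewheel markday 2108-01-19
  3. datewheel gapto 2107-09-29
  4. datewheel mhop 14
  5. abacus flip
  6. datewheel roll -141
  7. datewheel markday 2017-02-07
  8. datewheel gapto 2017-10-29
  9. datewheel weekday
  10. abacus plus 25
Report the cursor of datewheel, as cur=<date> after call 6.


Answer: cur=2108-10-29

Derivation:
> datewheel roll n: 60
  1791-03-22
> datewheel markday d: 2108-01-19
  2108-01-19
> datewheel gapto d: 2107-09-29
  -112
> datewheel mhop n: 14
  2109-03-19
> abacus flip
  0
> datewheel roll n: -141
  2108-10-29
> datewheel markday d: 2017-02-07
  2017-02-07
> datewheel gapto d: 2017-10-29
  264
> datewheel weekday
  Tuesday
> abacus plus x: 25
  25


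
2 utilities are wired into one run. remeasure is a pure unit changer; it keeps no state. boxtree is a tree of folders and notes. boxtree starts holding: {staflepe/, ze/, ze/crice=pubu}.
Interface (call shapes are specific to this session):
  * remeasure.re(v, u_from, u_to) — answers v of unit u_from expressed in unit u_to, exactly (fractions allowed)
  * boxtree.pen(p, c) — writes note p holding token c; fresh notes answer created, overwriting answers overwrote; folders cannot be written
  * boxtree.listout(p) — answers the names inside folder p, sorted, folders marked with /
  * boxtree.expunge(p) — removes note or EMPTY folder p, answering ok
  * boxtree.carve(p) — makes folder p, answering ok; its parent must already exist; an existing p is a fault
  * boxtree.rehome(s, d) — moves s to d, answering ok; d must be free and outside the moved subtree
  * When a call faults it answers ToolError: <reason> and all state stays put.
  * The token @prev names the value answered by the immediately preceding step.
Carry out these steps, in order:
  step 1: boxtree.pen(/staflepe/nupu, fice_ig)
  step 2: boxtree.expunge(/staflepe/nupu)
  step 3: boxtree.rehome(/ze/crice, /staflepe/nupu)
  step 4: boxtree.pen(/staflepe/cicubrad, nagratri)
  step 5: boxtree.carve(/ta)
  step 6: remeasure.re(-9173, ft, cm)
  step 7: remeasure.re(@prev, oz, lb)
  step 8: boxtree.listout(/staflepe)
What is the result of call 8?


>> boxtree.pen(p→/staflepe/nupu, c→fice_ig)
<< created
>> boxtree.expunge(p→/staflepe/nupu)
<< ok
>> boxtree.rehome(s→/ze/crice, d→/staflepe/nupu)
<< ok
>> boxtree.pen(p→/staflepe/cicubrad, c→nagratri)
<< created
>> boxtree.carve(p→/ta)
<< ok
>> remeasure.re(v→-9173, u_from→ft, u_to→cm)
<< -6989826/25
>> remeasure.re(v→@prev, u_from→oz, u_to→lb)
<< -3494913/200
>> boxtree.listout(p→/staflepe)
<< [cicubrad, nupu]

Answer: [cicubrad, nupu]


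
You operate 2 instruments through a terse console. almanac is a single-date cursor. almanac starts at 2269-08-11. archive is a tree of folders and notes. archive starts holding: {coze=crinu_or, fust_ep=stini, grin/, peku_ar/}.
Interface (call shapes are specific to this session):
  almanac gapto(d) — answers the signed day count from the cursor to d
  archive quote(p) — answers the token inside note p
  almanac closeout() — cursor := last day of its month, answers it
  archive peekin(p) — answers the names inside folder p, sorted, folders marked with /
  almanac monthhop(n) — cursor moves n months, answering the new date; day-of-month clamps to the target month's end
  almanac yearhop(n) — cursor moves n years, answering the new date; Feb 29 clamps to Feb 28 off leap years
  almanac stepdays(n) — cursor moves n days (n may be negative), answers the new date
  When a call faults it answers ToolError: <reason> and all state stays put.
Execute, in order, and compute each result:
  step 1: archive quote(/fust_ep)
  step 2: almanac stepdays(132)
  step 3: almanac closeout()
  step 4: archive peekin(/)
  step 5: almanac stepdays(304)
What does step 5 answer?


I run archive quote on p=/fust_ep, and see stini.
Next I call almanac stepdays on n=132, and observe 2269-12-21.
Next I call almanac closeout(), yielding 2269-12-31.
Then archive peekin on p=/: [coze, fust_ep, grin/, peku_ar/].
Then almanac stepdays on n=304, and get 2270-10-31.

Answer: 2270-10-31


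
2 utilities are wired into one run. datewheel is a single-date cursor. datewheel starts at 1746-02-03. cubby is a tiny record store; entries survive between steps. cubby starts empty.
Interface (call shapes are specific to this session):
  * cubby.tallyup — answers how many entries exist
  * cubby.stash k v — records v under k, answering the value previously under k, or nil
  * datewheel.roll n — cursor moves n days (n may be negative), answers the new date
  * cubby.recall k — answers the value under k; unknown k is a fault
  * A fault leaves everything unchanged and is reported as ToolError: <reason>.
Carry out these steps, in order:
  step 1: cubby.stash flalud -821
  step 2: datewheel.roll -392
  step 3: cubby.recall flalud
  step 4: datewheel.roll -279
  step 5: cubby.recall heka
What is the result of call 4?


> stash k='flalud' v='-821'
= nil
> roll n='-392'
= 1745-01-07
> recall k='flalud'
= -821
> roll n='-279'
= 1744-04-03
> recall k='heka'
= ToolError: no such key heka

Answer: 1744-04-03


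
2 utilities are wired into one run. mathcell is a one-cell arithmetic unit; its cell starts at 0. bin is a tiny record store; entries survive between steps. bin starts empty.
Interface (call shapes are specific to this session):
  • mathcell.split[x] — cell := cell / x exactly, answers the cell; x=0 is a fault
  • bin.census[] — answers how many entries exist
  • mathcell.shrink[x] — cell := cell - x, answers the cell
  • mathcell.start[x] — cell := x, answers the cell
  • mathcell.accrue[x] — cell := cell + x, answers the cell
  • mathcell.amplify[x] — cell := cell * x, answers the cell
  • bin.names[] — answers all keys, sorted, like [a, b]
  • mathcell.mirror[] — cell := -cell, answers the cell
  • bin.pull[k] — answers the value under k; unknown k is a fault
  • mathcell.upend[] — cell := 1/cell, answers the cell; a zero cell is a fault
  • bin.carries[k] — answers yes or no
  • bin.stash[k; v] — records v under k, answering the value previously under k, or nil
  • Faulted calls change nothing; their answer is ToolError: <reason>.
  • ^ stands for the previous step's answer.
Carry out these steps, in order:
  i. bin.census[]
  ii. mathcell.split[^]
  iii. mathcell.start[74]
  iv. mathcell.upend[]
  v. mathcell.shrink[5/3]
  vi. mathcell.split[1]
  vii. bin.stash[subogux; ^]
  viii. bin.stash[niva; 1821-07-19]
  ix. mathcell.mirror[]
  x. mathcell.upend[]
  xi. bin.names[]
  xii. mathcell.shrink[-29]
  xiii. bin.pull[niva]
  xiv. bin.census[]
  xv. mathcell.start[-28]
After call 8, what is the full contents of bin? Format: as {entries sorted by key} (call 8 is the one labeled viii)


> census
  0
> split x: ^
  ToolError: division by zero
> start x: 74
  74
> upend
  1/74
> shrink x: 5/3
  -367/222
> split x: 1
  -367/222
> stash k: subogux v: ^
  nil
> stash k: niva v: 1821-07-19
  nil
> mirror
  367/222
> upend
  222/367
> names
  [niva, subogux]
> shrink x: -29
  10865/367
> pull k: niva
  1821-07-19
> census
  2
> start x: -28
  -28

Answer: {niva=1821-07-19, subogux=-367/222}


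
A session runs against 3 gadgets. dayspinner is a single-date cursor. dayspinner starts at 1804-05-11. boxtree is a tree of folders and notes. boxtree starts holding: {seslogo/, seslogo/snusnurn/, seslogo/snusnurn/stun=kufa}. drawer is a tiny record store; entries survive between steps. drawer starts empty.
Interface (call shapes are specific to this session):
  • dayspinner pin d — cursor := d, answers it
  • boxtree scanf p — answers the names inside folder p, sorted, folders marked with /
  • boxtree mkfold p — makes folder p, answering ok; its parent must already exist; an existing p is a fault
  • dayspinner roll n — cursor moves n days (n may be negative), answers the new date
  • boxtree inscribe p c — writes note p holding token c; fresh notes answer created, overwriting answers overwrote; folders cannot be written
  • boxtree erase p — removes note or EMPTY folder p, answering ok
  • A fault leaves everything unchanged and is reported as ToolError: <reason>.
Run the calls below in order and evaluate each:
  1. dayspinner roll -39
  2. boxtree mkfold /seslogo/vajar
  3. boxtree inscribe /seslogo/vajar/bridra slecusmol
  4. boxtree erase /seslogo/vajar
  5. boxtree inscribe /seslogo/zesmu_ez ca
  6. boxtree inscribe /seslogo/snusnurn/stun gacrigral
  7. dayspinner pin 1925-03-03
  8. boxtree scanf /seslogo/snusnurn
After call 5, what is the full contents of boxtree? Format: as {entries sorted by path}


Answer: {seslogo/, seslogo/snusnurn/, seslogo/snusnurn/stun=kufa, seslogo/vajar/, seslogo/vajar/bridra=slecusmol, seslogo/zesmu_ez=ca}

Derivation:
! dayspinner roll(n→-39) => 1804-04-02
! boxtree mkfold(p→/seslogo/vajar) => ok
! boxtree inscribe(p→/seslogo/vajar/bridra, c→slecusmol) => created
! boxtree erase(p→/seslogo/vajar) => ToolError: not empty
! boxtree inscribe(p→/seslogo/zesmu_ez, c→ca) => created
! boxtree inscribe(p→/seslogo/snusnurn/stun, c→gacrigral) => overwrote
! dayspinner pin(d→1925-03-03) => 1925-03-03
! boxtree scanf(p→/seslogo/snusnurn) => [stun]


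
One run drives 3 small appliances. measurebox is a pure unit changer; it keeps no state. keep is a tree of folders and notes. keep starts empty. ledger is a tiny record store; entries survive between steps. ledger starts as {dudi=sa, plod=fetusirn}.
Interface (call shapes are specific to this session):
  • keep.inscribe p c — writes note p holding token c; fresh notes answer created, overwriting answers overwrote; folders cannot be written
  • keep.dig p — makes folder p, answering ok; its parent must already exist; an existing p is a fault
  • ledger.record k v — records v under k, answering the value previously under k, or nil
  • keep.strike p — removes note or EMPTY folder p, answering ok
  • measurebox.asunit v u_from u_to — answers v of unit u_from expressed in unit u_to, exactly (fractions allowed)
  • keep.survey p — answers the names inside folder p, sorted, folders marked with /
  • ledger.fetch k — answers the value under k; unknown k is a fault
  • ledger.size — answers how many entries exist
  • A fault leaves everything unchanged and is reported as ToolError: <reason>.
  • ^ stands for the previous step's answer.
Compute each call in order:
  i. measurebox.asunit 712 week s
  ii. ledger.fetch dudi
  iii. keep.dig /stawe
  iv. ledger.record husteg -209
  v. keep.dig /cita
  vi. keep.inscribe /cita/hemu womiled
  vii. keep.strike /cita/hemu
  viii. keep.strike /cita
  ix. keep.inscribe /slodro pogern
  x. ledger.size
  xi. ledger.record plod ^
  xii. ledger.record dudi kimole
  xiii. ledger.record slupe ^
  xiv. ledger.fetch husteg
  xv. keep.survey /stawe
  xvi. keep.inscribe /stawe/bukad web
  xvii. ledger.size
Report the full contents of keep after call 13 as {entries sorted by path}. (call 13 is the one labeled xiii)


Answer: {slodro=pogern, stawe/}

Derivation:
Invoking measurebox.asunit with v='712', u_from='week', u_to='s': 430617600.
Now I run ledger.fetch with k='dudi', which returns sa.
I use keep.dig with p='/stawe', and observe ok.
I use ledger.record with k='husteg', v='-209', yielding nil.
I call keep.dig with p='/cita': ok.
I use keep.inscribe with p='/cita/hemu', c='womiled': created.
Using keep.strike with p='/cita/hemu', — result: ok.
I run keep.strike with p='/cita', giving ok.
I try keep.inscribe with p='/slodro', c='pogern', which returns created.
Invoking ledger.size, — result: 3.
I use ledger.record with k='plod', v='^': fetusirn.
I use ledger.record with k='dudi', v='kimole', which returns sa.
I use ledger.record with k='slupe', v='^', and get nil.
I invoke ledger.fetch with k='husteg', and see -209.
I try keep.survey with p='/stawe', yielding [].
I call keep.inscribe with p='/stawe/bukad', c='web', — result: created.
I call ledger.size(), — result: 4.


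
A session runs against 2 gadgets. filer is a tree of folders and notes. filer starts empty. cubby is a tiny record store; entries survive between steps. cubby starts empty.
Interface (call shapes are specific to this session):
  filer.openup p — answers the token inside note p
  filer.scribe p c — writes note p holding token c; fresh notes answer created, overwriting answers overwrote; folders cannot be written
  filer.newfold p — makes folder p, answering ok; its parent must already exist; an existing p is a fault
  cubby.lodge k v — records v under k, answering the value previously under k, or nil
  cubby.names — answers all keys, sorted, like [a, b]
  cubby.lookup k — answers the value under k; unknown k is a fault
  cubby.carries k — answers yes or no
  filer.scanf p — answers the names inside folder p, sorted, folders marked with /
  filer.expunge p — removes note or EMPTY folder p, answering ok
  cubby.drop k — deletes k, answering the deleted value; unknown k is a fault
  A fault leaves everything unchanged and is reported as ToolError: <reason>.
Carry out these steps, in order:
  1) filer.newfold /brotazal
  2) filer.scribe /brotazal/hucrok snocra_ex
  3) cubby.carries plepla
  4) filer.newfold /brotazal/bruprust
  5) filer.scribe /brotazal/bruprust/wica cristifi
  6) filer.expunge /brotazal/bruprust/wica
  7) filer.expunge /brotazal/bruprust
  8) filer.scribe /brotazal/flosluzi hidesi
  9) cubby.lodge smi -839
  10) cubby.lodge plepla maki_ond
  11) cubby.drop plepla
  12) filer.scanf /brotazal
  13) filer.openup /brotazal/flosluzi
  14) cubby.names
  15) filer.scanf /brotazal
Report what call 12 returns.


Answer: [flosluzi, hucrok]

Derivation:
Next I call filer.newfold on p='/brotazal', yielding ok.
I try filer.scribe on p='/brotazal/hucrok', c='snocra_ex', yielding created.
Invoking cubby.carries on k='plepla', and see no.
Using filer.newfold on p='/brotazal/bruprust', and see ok.
I invoke filer.scribe on p='/brotazal/bruprust/wica', c='cristifi', which returns created.
I run filer.expunge on p='/brotazal/bruprust/wica': ok.
I run filer.expunge on p='/brotazal/bruprust', and observe ok.
Then filer.scribe on p='/brotazal/flosluzi', c='hidesi', and see created.
I invoke cubby.lodge on k='smi', v='-839', giving nil.
Using cubby.lodge on k='plepla', v='maki_ond', — result: nil.
Calling cubby.drop on k='plepla', which returns maki_ond.
Next I call filer.scanf on p='/brotazal', and get [flosluzi, hucrok].
Using filer.openup on p='/brotazal/flosluzi', and see hidesi.
Then cubby.names, yielding [smi].
Next I call filer.scanf on p='/brotazal', and observe [flosluzi, hucrok].


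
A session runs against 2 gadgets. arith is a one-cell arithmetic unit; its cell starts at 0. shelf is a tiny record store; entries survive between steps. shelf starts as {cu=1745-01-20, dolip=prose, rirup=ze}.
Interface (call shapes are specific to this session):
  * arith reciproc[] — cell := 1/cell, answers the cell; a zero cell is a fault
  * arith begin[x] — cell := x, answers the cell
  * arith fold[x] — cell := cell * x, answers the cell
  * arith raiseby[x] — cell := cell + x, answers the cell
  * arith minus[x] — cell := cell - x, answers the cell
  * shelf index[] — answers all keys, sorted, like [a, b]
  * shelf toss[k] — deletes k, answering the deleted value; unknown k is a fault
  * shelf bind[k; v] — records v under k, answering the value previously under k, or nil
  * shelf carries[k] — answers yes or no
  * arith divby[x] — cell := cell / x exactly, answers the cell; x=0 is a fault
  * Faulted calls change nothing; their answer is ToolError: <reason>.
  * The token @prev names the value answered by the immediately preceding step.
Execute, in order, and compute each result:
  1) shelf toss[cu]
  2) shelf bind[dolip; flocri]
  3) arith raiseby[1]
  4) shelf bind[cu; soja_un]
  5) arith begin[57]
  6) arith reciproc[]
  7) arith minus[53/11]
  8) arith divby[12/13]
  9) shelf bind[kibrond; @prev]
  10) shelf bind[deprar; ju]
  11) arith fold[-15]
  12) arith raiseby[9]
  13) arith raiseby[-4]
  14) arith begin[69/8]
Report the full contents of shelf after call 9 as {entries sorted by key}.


Answer: {cu=soja_un, dolip=flocri, kibrond=-19565/3762, rirup=ze}

Derivation:
;; shelf toss(k→cu) : 1745-01-20
;; shelf bind(k→dolip, v→flocri) : prose
;; arith raiseby(x→1) : 1
;; shelf bind(k→cu, v→soja_un) : nil
;; arith begin(x→57) : 57
;; arith reciproc() : 1/57
;; arith minus(x→53/11) : -3010/627
;; arith divby(x→12/13) : -19565/3762
;; shelf bind(k→kibrond, v→@prev) : nil
;; shelf bind(k→deprar, v→ju) : nil
;; arith fold(x→-15) : 97825/1254
;; arith raiseby(x→9) : 109111/1254
;; arith raiseby(x→-4) : 104095/1254
;; arith begin(x→69/8) : 69/8


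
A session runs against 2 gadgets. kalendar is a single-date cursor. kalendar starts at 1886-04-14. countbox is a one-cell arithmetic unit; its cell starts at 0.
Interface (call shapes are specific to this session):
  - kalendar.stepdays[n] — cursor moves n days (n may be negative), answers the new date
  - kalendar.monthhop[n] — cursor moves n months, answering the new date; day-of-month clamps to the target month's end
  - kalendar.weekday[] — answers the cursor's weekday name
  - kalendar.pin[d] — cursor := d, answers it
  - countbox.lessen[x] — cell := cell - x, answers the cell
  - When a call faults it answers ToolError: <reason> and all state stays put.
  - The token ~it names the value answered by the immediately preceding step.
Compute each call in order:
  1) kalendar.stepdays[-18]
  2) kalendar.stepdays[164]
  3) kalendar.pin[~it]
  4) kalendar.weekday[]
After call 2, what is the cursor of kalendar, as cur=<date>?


Act: kalendar.stepdays[n: -18]
Obs: 1886-03-27
Act: kalendar.stepdays[n: 164]
Obs: 1886-09-07
Act: kalendar.pin[d: ~it]
Obs: 1886-09-07
Act: kalendar.weekday[]
Obs: Tuesday

Answer: cur=1886-09-07


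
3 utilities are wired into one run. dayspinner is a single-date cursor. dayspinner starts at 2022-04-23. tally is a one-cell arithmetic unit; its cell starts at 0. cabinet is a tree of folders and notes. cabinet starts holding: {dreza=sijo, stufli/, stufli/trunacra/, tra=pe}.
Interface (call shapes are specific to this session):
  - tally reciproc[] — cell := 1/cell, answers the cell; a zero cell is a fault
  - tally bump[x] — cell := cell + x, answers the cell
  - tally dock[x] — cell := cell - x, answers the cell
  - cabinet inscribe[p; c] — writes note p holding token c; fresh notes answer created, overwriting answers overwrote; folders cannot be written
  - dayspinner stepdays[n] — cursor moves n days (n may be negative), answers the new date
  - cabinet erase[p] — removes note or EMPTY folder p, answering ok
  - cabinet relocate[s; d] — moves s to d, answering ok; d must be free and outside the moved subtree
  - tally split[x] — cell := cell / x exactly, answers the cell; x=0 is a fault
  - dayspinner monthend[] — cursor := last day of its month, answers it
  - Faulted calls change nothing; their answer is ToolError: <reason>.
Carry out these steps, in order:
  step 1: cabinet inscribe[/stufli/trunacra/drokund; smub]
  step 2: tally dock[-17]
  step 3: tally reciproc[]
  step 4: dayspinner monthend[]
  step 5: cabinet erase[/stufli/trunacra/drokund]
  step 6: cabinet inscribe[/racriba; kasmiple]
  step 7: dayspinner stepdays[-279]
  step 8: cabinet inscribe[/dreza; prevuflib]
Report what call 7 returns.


-> cabinet inscribe(p→/stufli/trunacra/drokund, c→smub)
<- created
-> tally dock(x→-17)
<- 17
-> tally reciproc()
<- 1/17
-> dayspinner monthend()
<- 2022-04-30
-> cabinet erase(p→/stufli/trunacra/drokund)
<- ok
-> cabinet inscribe(p→/racriba, c→kasmiple)
<- created
-> dayspinner stepdays(n→-279)
<- 2021-07-25
-> cabinet inscribe(p→/dreza, c→prevuflib)
<- overwrote

Answer: 2021-07-25
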